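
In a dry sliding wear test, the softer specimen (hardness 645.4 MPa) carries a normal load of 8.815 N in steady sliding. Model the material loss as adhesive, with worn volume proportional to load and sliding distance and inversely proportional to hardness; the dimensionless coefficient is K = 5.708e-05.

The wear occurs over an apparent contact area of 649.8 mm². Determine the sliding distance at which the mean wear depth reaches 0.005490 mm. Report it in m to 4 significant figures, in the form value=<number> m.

All working math maintains full precision — the intermediates are printed rounded, and one last rounding to 4 significant figures.
Convert: Hardness H = 645.4 MPa = 6.454e+08 Pa.
Convert: Contact area A = 649.8 mm² = 6.498e-04 m².
Convert: Depth limit h_lim = 0.005490 mm = 5.490e-06 m.
As SI base values: W = 8.815 N, H = 6.454e+08 Pa, K = 5.708e-05.
Allowed volume V_lim = h_lim·A = 5.490e-06 · 6.498e-04 = 3.567e-09 m³.
Thus life L = V_lim·H/(K·W) = 3.567e-09 · 6.454e+08 / (5.708e-05 · 8.815) = 4576 m.

value=4576 m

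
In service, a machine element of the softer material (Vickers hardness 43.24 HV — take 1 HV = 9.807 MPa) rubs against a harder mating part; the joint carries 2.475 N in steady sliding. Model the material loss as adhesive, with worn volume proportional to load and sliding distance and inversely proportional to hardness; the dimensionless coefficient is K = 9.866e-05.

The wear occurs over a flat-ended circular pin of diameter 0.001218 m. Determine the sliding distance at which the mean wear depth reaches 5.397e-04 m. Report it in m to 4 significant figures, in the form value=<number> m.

Intermediate values are printed rounded, and all arithmetic maintains full precision — a single final rounding, at four significant figures.
Convert: Hardness H = 43.24 HV × 9.807 MPa/HV = 424.1 MPa = 4.241e+08 Pa.
Convert: Contact area A = π·d²/4 = π·(0.001218 m)²/4 = 1.165e-06 m².
In SI base units: W = 2.475 N, H = 4.241e+08 Pa, K = 9.866e-05.
Allowed volume V_lim = h_lim·A = 5.397e-04 · 1.165e-06 = 6.288e-10 m³.
Life L = V_lim·H/(K·W) = 6.288e-10 · 4.241e+08 / (9.866e-05 · 2.475) = 1092 m.

value=1092 m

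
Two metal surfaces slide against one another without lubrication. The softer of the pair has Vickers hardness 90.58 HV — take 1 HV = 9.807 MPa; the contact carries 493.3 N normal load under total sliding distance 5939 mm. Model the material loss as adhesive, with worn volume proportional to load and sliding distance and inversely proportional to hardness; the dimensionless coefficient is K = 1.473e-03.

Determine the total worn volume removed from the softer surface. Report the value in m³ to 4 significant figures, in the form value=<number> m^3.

value=4.858e-09 m^3

The computation carries full precision; intermediate values are displayed rounded. Rounded once at the end: 4 significant figures.
Convert: The distance L = 5939 mm = 5.939 m.
Convert: Hardness H = 90.58 HV × 9.807 MPa/HV = 888.3 MPa = 8.883e+08 Pa.
Working in SI base units: W = 493.3 N, H = 8.883e+08 Pa, K = 1.473e-03.
The Archard volume V = K·W·L/H = 1.473e-03 · 493.3 · 5.939 / 8.883e+08 = 4.858e-09 m³.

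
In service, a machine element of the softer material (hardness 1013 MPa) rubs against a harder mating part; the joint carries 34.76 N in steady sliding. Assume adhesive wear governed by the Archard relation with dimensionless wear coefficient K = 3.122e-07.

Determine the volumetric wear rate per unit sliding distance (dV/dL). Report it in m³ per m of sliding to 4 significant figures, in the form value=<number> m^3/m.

All arithmetic keeps full precision — displayed values are rounded, and rounded just once to four significant figures.
Hardness H = 1013 MPa = 1.013e+09 Pa.
Working in SI base units: W = 34.76 N, H = 1.013e+09 Pa, K = 3.122e-07.
Volumetric rate dV/dL = K·W/H, so: 3.122e-07 · 34.76 / 1.013e+09 = 1.071e-14 m³/m.

value=1.071e-14 m^3/m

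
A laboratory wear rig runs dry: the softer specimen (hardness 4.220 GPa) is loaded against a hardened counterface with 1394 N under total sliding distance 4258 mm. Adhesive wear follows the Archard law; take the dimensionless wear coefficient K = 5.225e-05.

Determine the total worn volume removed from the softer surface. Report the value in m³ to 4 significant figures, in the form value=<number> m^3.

value=7.349e-11 m^3

All arithmetic runs at full float precision. Intermediates appear rounded. Rounded just once to 4 significant digits.
Sliding distance L = 4258 mm = 4.258 m.
Hardness H = 4.220 GPa = 4.220e+09 Pa.
In SI base units, W = 1394 N, H = 4.220e+09 Pa, K = 5.225e-05.
Volume removed: V = K·W·L/H = 5.225e-05 · 1394 · 4.258 / 4.220e+09 = 7.349e-11 m³.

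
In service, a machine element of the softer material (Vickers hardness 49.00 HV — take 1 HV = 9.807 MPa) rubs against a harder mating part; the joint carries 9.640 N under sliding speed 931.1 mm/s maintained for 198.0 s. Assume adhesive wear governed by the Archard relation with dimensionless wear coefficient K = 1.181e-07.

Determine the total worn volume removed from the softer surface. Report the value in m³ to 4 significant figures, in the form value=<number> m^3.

Displayed values are rounded; the computation holds full float precision; rounded just once, at 4 significant figures.
Convert: Sliding speed v = 931.1 mm/s = 0.9311 m/s. Path length L = v·t = 0.9311 m/s × 198.0 s = 184.4 m.
Convert: Hardness H = 49.00 HV × 9.807 MPa/HV = 480.5 MPa = 4.805e+08 Pa.
Expressed in SI base units: W = 9.640 N, H = 4.805e+08 Pa, K = 1.181e-07.
Volume removed: V = K·W·L/H = 1.181e-07 · 9.640 · 184.4 / 4.805e+08 = 4.368e-13 m³.

value=4.368e-13 m^3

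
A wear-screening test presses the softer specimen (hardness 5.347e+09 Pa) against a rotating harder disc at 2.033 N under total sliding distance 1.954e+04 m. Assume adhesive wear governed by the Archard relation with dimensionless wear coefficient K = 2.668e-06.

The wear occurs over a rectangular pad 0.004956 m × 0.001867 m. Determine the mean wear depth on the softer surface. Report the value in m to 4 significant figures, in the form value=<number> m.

value=2.142e-06 m

The algebra holds full float precision; displayed values are rounded. Rounded just once: 4 significant digits.
Convert: Contact area A = 0.004956 m × 0.001867 m = 9.253e-06 m².
Working in SI base units: W = 2.033 N, H = 5.347e+09 Pa, K = 2.668e-06.
By Archard's law, V = K·W·L/H = 2.668e-06 · 2.033 · 1.954e+04 / 5.347e+09 = 1.982e-11 m³.
Average depth h = V/A = 1.982e-11 / 9.253e-06 = 2.142e-06 m.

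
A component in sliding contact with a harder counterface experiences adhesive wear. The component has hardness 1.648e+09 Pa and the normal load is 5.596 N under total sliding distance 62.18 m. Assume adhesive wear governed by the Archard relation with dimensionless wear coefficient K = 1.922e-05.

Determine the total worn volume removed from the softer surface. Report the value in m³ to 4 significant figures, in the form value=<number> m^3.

The algebra carries exact precision — intermediate values are printed rounded; a single final rounding: four significant digits.
Collected in SI base units: W = 5.596 N, H = 1.648e+09 Pa, K = 1.922e-05.
Apply Archard: V = K·W·L/H = 1.922e-05 · 5.596 · 62.18 / 1.648e+09 = 4.058e-12 m³.

value=4.058e-12 m^3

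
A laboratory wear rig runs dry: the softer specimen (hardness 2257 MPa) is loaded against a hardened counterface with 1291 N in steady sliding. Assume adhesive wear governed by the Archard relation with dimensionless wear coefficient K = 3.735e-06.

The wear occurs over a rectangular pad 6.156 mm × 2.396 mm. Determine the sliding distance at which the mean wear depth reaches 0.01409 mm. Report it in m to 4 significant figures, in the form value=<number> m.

Quoted intermediates are rounded, and each operation runs at full precision; one last rounding: four significant digits.
Convert: Hardness H = 2257 MPa = 2.257e+09 Pa.
Convert: Pad sides 6.156 mm × 2.396 mm = 0.006156 m × 0.002396 m. Contact area A = 0.006156 m × 0.002396 m = 1.475e-05 m².
Convert: Depth limit h_lim = 0.01409 mm = 1.409e-05 m.
In SI base units: W = 1291 N, H = 2.257e+09 Pa, K = 3.735e-06.
Permissible volume V_lim = h_lim·A = 1.409e-05 · 1.475e-05 = 2.078e-10 m³.
Inverting, life L = V_lim·H/(K·W) = 2.078e-10 · 2.257e+09 / (3.735e-06 · 1291) = 97.28 m.

value=97.28 m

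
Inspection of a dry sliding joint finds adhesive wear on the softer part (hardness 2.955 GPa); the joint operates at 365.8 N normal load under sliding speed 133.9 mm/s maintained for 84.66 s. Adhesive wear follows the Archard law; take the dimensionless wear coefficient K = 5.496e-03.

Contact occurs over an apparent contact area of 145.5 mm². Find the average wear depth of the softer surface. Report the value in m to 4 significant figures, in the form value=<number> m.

value=5.301e-05 m

Intermediate values are printed rounded — every step keeps exact precision; a single final rounding to four significant figures.
Sliding speed v = 133.9 mm/s = 0.1339 m/s. The distance L = v·t = 0.1339 m/s × 84.66 s = 11.34 m.
Hardness H = 2.955 GPa = 2.955e+09 Pa.
Contact area A = 145.5 mm² = 1.455e-04 m².
Collected in SI base units: W = 365.8 N, H = 2.955e+09 Pa, K = 5.496e-03.
Wear volume V = K·W·L/H = 5.496e-03 · 365.8 · 11.34 / 2.955e+09 = 7.712e-09 m³.
Average depth h = V/A = 7.712e-09 / 1.455e-04 = 5.301e-05 m.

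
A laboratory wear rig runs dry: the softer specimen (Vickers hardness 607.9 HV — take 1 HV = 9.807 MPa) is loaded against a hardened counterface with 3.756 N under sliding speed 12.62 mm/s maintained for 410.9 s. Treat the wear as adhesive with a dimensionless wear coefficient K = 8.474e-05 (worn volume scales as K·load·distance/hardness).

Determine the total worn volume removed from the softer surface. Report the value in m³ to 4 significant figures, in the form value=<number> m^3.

value=2.768e-13 m^3

The computation runs at exact precision. The intermediates are shown rounded — rounded just once to 4 significant figures.
Convert: Sliding speed v = 12.62 mm/s = 0.01262 m/s. Sliding distance L = v·t = 0.01262 m/s × 410.9 s = 5.186 m.
Convert: Hardness H = 607.9 HV × 9.807 MPa/HV = 5962 MPa = 5.962e+09 Pa.
Working in SI base units: W = 3.756 N, H = 5.962e+09 Pa, K = 8.474e-05.
Volume removed: V = K·W·L/H = 8.474e-05 · 3.756 · 5.186 / 5.962e+09 = 2.768e-13 m³.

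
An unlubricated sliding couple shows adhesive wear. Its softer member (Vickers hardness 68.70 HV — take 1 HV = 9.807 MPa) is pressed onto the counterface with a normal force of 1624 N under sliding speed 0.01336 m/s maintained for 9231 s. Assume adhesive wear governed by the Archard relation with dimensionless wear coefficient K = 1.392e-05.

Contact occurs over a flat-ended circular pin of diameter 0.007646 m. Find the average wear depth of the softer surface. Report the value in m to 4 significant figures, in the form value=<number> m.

Quoted intermediates are rounded. All arithmetic keeps exact precision — rounded once at the end to 4 significant digits.
Convert: Distance L = v·t = 0.01336 m/s × 9231 s = 123.3 m.
Convert: Hardness H = 68.70 HV × 9.807 MPa/HV = 673.7 MPa = 6.737e+08 Pa.
Convert: Contact area A = π·d²/4 = π·(0.007646 m)²/4 = 4.592e-05 m².
In SI base units, W = 1624 N, H = 6.737e+08 Pa, K = 1.392e-05.
Wear volume V = K·W·L/H = 1.392e-05 · 1624 · 123.3 / 6.737e+08 = 4.138e-09 m³.
Wear depth h = V/A = 4.138e-09 / 4.592e-05 = 9.012e-05 m.

value=9.012e-05 m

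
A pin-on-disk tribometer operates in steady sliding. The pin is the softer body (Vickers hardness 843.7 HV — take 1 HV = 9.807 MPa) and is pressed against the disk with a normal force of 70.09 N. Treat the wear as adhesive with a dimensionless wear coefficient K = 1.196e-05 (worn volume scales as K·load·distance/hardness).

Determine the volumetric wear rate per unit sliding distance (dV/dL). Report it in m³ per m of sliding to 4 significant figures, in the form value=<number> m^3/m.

value=1.013e-13 m^3/m

The algebra holds full precision, and the intermediates appear rounded — a single final rounding, at four significant figures.
Hardness H = 843.7 HV × 9.807 MPa/HV = 8274 MPa = 8.274e+09 Pa.
SI base units throughout: W = 70.09 N, H = 8.274e+09 Pa, K = 1.196e-05.
Volumetric rate dV/dL = K·W/H: 1.196e-05 · 70.09 / 8.274e+09 = 1.013e-13 m³/m.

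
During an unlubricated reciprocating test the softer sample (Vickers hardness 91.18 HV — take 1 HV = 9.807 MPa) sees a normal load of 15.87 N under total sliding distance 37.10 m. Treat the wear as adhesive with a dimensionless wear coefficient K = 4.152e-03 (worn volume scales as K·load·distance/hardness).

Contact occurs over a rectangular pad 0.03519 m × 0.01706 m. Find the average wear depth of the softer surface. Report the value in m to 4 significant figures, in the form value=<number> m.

value=4.554e-06 m

Every step carries full float precision — shown intermediates are rounded. Rounded just once, at 4 significant figures.
Convert: Hardness H = 91.18 HV × 9.807 MPa/HV = 894.2 MPa = 8.942e+08 Pa.
Convert: Contact area A = 0.03519 m × 0.01706 m = 6.003e-04 m².
Expressed in SI base units: W = 15.87 N, H = 8.942e+08 Pa, K = 4.152e-03.
The Archard volume V = K·W·L/H = 4.152e-03 · 15.87 · 37.10 / 8.942e+08 = 2.734e-09 m³.
Depth h = V/A = 2.734e-09 / 6.003e-04 = 4.554e-06 m.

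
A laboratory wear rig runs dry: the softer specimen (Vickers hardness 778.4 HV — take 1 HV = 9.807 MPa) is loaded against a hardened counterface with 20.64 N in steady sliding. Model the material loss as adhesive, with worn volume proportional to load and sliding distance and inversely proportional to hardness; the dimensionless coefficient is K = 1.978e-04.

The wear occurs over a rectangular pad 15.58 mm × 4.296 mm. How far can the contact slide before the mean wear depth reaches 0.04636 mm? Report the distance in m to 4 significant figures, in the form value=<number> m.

Every step keeps full precision — the intermediates are displayed rounded; rounded once at the end: four significant figures.
Convert: Hardness H = 778.4 HV × 9.807 MPa/HV = 7634 MPa = 7.634e+09 Pa.
Convert: Pad sides 15.58 mm × 4.296 mm = 0.01558 m × 0.004296 m. Contact area A = 0.01558 m × 0.004296 m = 6.693e-05 m².
Convert: Depth limit h_lim = 0.04636 mm = 4.636e-05 m.
As SI base values: W = 20.64 N, H = 7.634e+09 Pa, K = 1.978e-04.
Allowed volume V_lim = h_lim·A = 4.636e-05 · 6.693e-05 = 3.103e-09 m³.
So the life L = V_lim·H/(K·W) = 3.103e-09 · 7.634e+09 / (1.978e-04 · 20.64) = 5802 m.

value=5802 m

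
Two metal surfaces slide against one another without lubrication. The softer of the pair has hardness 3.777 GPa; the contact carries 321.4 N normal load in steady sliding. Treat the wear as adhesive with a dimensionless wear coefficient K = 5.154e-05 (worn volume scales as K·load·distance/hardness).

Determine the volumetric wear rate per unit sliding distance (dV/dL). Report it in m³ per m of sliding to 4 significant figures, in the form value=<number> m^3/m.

The intermediates are shown rounded. Every step maintains full float precision — a single final rounding, at 4 significant digits.
Hardness H = 3.777 GPa = 3.777e+09 Pa.
Restated in SI base units: W = 321.4 N, H = 3.777e+09 Pa, K = 5.154e-05.
Sliding wear rate dV/dL = K·W/H (independent of L): 5.154e-05 · 321.4 / 3.777e+09 = 4.386e-12 m³/m.

value=4.386e-12 m^3/m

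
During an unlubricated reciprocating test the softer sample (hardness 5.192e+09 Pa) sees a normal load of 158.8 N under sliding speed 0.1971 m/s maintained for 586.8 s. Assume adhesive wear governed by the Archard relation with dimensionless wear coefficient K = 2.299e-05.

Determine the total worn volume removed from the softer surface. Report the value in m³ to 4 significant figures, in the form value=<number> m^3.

value=8.133e-11 m^3

Shown intermediates are rounded; all working math runs at full precision — one last rounding to four significant digits.
Total distance L = v·t = 0.1971 m/s × 586.8 s = 115.7 m.
Working in SI base units: W = 158.8 N, H = 5.192e+09 Pa, K = 2.299e-05.
Archard relation: V = K·W·L/H = 2.299e-05 · 158.8 · 115.7 / 5.192e+09 = 8.133e-11 m³.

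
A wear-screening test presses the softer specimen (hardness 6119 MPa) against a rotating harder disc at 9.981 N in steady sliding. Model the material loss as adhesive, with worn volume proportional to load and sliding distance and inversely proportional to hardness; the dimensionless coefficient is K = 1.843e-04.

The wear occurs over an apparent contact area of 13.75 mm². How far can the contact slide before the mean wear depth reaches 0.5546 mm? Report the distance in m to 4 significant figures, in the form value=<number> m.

The algebra keeps full precision; printed values are rounded; rounded just once: four significant digits.
Convert: Hardness H = 6119 MPa = 6.119e+09 Pa.
Convert: Contact area A = 13.75 mm² = 1.375e-05 m².
Convert: Depth limit h_lim = 0.5546 mm = 5.546e-04 m.
SI base units throughout: W = 9.981 N, H = 6.119e+09 Pa, K = 1.843e-04.
Limit volume V_lim = h_lim·A = 5.546e-04 · 1.375e-05 = 7.626e-09 m³.
Sliding life L = V_lim·H/(K·W) = 7.626e-09 · 6.119e+09 / (1.843e-04 · 9.981) = 2.537e+04 m.

value=2.537e+04 m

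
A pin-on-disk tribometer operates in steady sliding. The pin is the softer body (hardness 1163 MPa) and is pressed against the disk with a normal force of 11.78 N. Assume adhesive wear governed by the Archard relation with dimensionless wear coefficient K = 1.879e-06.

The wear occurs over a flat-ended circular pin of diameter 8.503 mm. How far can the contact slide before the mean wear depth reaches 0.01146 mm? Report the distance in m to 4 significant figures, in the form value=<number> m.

value=3.419e+04 m

The computation keeps full precision. The intermediates are shown rounded; a single final rounding, at 4 significant digits.
Hardness H = 1163 MPa = 1.163e+09 Pa.
Pin diameter d = 8.503 mm = 0.008503 m. Contact area A = π·d²/4 = π·(0.008503 m)²/4 = 5.679e-05 m².
Depth limit h_lim = 0.01146 mm = 1.146e-05 m.
Working in SI base units: W = 11.78 N, H = 1.163e+09 Pa, K = 1.879e-06.
Wearable volume V_lim = h_lim·A = 1.146e-05 · 5.679e-05 = 6.508e-10 m³.
Sliding life L = V_lim·H/(K·W) = 6.508e-10 · 1.163e+09 / (1.879e-06 · 11.78) = 3.419e+04 m.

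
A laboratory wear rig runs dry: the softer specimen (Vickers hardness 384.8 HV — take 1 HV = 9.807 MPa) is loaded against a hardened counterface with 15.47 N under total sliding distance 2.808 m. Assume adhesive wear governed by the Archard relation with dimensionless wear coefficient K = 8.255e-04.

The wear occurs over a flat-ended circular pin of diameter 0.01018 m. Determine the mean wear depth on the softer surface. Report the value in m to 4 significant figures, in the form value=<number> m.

The algebra maintains full precision; intermediate values are shown rounded. Rounded once at the end to 4 significant figures.
Convert: Hardness H = 384.8 HV × 9.807 MPa/HV = 3774 MPa = 3.774e+09 Pa.
Convert: Contact area A = π·d²/4 = π·(0.01018 m)²/4 = 8.139e-05 m².
Working in SI base units: W = 15.47 N, H = 3.774e+09 Pa, K = 8.255e-04.
By Archard's law, V = K·W·L/H = 8.255e-04 · 15.47 · 2.808 / 3.774e+09 = 9.502e-12 m³.
Wear depth h = V/A = 9.502e-12 / 8.139e-05 = 1.167e-07 m.

value=1.167e-07 m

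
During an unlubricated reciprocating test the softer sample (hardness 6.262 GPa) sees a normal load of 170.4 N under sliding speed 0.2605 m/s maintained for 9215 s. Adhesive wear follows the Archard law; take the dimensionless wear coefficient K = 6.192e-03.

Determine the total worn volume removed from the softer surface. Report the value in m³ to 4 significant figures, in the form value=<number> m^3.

The computation runs at exact precision, and quoted intermediates are rounded, and rounded just once, at four significant digits.
Convert: The distance L = v·t = 0.2605 m/s × 9215 s = 2401 m.
Convert: Hardness H = 6.262 GPa = 6.262e+09 Pa.
In SI base units: W = 170.4 N, H = 6.262e+09 Pa, K = 6.192e-03.
Wear volume V = K·W·L/H = 6.192e-03 · 170.4 · 2401 / 6.262e+09 = 4.045e-07 m³.

value=4.045e-07 m^3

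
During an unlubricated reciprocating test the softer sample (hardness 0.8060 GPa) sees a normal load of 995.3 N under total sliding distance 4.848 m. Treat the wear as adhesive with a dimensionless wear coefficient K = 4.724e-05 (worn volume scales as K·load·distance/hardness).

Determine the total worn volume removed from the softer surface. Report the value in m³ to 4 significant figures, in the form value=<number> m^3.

value=2.828e-10 m^3

All arithmetic keeps exact precision, and displayed values are rounded, and one final rounding, at four significant figures.
Convert: Hardness H = 0.8060 GPa = 8.060e+08 Pa.
In SI base units: W = 995.3 N, H = 8.060e+08 Pa, K = 4.724e-05.
The Archard volume V = K·W·L/H = 4.724e-05 · 995.3 · 4.848 / 8.060e+08 = 2.828e-10 m³.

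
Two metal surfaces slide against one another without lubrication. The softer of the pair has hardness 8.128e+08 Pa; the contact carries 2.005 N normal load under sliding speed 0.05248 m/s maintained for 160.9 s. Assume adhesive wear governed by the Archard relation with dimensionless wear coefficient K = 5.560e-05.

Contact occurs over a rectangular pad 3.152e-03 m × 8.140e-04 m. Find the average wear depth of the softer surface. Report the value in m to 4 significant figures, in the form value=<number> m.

value=4.514e-07 m

The algebra carries full precision, and the intermediates are shown rounded. Rounded once at the end to four significant digits.
Convert: The distance L = v·t = 0.05248 m/s × 160.9 s = 8.444 m.
Convert: Contact area A = 3.152e-03 m × 8.140e-04 m = 2.566e-06 m².
Restated in SI base units: W = 2.005 N, H = 8.128e+08 Pa, K = 5.560e-05.
Archard volume V = K·W·L/H = 5.560e-05 · 2.005 · 8.444 / 8.128e+08 = 1.158e-12 m³.
Wear depth h = V/A = 1.158e-12 / 2.566e-06 = 4.514e-07 m.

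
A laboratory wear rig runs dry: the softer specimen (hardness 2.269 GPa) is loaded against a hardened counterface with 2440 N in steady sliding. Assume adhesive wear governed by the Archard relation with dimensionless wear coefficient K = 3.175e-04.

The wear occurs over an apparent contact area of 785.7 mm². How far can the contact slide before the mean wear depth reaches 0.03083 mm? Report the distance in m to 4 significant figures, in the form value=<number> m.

Each operation maintains exact precision. Intermediates are printed rounded, and one last rounding, at 4 significant digits.
Hardness H = 2.269 GPa = 2.269e+09 Pa.
Contact area A = 785.7 mm² = 7.857e-04 m².
Depth limit h_lim = 0.03083 mm = 3.083e-05 m.
SI base units throughout: W = 2440 N, H = 2.269e+09 Pa, K = 3.175e-04.
Volume at the limit: V_lim = h_lim·A = 3.083e-05 · 7.857e-04 = 2.422e-08 m³.
Inverting, life L = V_lim·H/(K·W) = 2.422e-08 · 2.269e+09 / (3.175e-04 · 2440) = 70.95 m.

value=70.95 m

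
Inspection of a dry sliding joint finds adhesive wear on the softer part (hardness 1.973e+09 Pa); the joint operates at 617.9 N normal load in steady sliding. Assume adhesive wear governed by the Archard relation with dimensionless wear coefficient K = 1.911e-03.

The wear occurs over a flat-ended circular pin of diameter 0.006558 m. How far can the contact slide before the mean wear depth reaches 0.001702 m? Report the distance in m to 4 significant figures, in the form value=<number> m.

value=96.06 m

Intermediate values are displayed rounded, and all arithmetic maintains exact precision, and rounded just once to 4 significant digits.
Convert: Contact area A = π·d²/4 = π·(0.006558 m)²/4 = 3.378e-05 m².
Restated in SI base units: W = 617.9 N, H = 1.973e+09 Pa, K = 1.911e-03.
Wearable volume V_lim = h_lim·A = 0.001702 · 3.378e-05 = 5.749e-08 m³.
So the life L = V_lim·H/(K·W) = 5.749e-08 · 1.973e+09 / (1.911e-03 · 617.9) = 96.06 m.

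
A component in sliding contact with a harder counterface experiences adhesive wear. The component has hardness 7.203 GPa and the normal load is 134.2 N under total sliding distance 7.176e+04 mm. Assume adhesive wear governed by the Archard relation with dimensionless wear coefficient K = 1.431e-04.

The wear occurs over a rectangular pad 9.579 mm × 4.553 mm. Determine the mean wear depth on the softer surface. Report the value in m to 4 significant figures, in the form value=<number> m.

value=4.387e-06 m

The computation runs at full precision. Intermediate values are displayed rounded, and a lone final rounding, at 4 significant digits.
Sliding distance L = 7.176e+04 mm = 71.76 m.
Hardness H = 7.203 GPa = 7.203e+09 Pa.
Pad sides 9.579 mm × 4.553 mm = 0.009579 m × 0.004553 m. Contact area A = 0.009579 m × 0.004553 m = 4.361e-05 m².
Collected in SI base units: W = 134.2 N, H = 7.203e+09 Pa, K = 1.431e-04.
Archard relation: V = K·W·L/H = 1.431e-04 · 134.2 · 71.76 / 7.203e+09 = 1.913e-10 m³.
Mean wear depth h = V/A = 1.913e-10 / 4.361e-05 = 4.387e-06 m.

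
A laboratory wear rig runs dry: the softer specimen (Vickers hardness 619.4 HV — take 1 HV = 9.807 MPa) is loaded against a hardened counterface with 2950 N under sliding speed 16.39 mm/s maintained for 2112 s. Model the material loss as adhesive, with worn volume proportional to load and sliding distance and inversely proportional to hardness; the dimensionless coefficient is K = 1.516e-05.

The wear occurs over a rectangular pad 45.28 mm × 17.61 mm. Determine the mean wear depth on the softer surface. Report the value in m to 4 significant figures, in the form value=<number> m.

value=3.196e-07 m

Intermediates are shown rounded; every step keeps exact precision; rounded once at the end, at 4 significant figures.
Convert: Sliding speed v = 16.39 mm/s = 0.01639 m/s. Sliding distance L = v·t = 0.01639 m/s × 2112 s = 34.62 m.
Convert: Hardness H = 619.4 HV × 9.807 MPa/HV = 6074 MPa = 6.074e+09 Pa.
Convert: Pad sides 45.28 mm × 17.61 mm = 0.04528 m × 0.01761 m. Contact area A = 0.04528 m × 0.01761 m = 7.974e-04 m².
In SI base units: W = 2950 N, H = 6.074e+09 Pa, K = 1.516e-05.
Apply Archard: V = K·W·L/H = 1.516e-05 · 2950 · 34.62 / 6.074e+09 = 2.549e-10 m³.
Depth h = V/A = 2.549e-10 / 7.974e-04 = 3.196e-07 m.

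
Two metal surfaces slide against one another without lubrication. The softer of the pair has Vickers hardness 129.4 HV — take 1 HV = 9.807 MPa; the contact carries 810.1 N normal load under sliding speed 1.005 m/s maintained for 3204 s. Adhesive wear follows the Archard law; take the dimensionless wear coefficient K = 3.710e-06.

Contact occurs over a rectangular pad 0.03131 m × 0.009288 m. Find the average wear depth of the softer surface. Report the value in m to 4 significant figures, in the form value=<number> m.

value=2.622e-05 m

The intermediates are shown rounded; every step maintains exact precision; a single final rounding: 4 significant digits.
Distance covered L = v·t = 1.005 m/s × 3204 s = 3220 m.
Hardness H = 129.4 HV × 9.807 MPa/HV = 1269 MPa = 1.269e+09 Pa.
Contact area A = 0.03131 m × 0.009288 m = 2.908e-04 m².
Restated in SI base units: W = 810.1 N, H = 1.269e+09 Pa, K = 3.710e-06.
Volume removed: V = K·W·L/H = 3.710e-06 · 810.1 · 3220 / 1.269e+09 = 7.626e-09 m³.
Mean depth h = V/A = 7.626e-09 / 2.908e-04 = 2.622e-05 m.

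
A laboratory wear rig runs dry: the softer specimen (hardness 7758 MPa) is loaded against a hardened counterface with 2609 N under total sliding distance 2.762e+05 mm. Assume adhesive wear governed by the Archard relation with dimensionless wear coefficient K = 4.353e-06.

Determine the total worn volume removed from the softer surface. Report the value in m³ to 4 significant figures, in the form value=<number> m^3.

value=4.043e-10 m^3

All working math runs at full precision, and the intermediates appear rounded, and a single final rounding to 4 significant digits.
Convert: Total distance L = 2.762e+05 mm = 276.2 m.
Convert: Hardness H = 7758 MPa = 7.758e+09 Pa.
Expressed in SI base units: W = 2609 N, H = 7.758e+09 Pa, K = 4.353e-06.
Wear volume V = K·W·L/H = 4.353e-06 · 2609 · 276.2 / 7.758e+09 = 4.043e-10 m³.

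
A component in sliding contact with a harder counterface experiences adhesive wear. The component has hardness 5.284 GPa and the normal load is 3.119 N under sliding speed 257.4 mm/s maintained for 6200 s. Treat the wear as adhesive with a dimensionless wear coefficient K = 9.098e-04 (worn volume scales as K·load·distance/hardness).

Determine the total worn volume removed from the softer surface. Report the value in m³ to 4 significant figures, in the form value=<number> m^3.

value=8.570e-10 m^3

The computation holds full float precision. Intermediate values are displayed rounded. Rounded just once to 4 significant digits.
Convert: Sliding speed v = 257.4 mm/s = 0.2574 m/s. Path length L = v·t = 0.2574 m/s × 6200 s = 1596 m.
Convert: Hardness H = 5.284 GPa = 5.284e+09 Pa.
SI base units throughout: W = 3.119 N, H = 5.284e+09 Pa, K = 9.098e-04.
Wear volume V = K·W·L/H = 9.098e-04 · 3.119 · 1596 / 5.284e+09 = 8.570e-10 m³.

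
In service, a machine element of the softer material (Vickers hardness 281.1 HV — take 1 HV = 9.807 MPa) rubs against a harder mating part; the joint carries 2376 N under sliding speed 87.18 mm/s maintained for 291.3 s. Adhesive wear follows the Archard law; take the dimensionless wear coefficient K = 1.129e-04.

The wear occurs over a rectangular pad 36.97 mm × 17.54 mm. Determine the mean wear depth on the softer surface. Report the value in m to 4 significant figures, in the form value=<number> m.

All working math holds full float precision. The intermediates are printed rounded; rounded just once, at four significant digits.
Convert: Sliding speed v = 87.18 mm/s = 0.08718 m/s. Path length L = v·t = 0.08718 m/s × 291.3 s = 25.40 m.
Convert: Hardness H = 281.1 HV × 9.807 MPa/HV = 2757 MPa = 2.757e+09 Pa.
Convert: Pad sides 36.97 mm × 17.54 mm = 0.03697 m × 0.01754 m. Contact area A = 0.03697 m × 0.01754 m = 6.485e-04 m².
Collected in SI base units: W = 2376 N, H = 2.757e+09 Pa, K = 1.129e-04.
Volume removed: V = K·W·L/H = 1.129e-04 · 2376 · 25.40 / 2.757e+09 = 2.471e-09 m³.
Mean wear depth h = V/A = 2.471e-09 / 6.485e-04 = 3.811e-06 m.

value=3.811e-06 m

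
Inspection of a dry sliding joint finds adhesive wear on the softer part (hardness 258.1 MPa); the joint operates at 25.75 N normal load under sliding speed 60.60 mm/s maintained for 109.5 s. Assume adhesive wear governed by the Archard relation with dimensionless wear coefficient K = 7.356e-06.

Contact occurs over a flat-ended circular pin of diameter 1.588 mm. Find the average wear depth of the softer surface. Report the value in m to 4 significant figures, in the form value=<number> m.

All working math runs at exact precision. Intermediate values are shown rounded, and a lone final rounding, at 4 significant figures.
Convert: Sliding speed v = 60.60 mm/s = 0.06060 m/s. Distance covered L = v·t = 0.06060 m/s × 109.5 s = 6.636 m.
Convert: Hardness H = 258.1 MPa = 2.581e+08 Pa.
Convert: Pin diameter d = 1.588 mm = 0.001588 m. Contact area A = π·d²/4 = π·(0.001588 m)²/4 = 1.981e-06 m².
SI base units throughout: W = 25.75 N, H = 2.581e+08 Pa, K = 7.356e-06.
Volume removed: V = K·W·L/H = 7.356e-06 · 25.75 · 6.636 / 2.581e+08 = 4.870e-12 m³.
Mean wear depth h = V/A = 4.870e-12 / 1.981e-06 = 2.459e-06 m.

value=2.459e-06 m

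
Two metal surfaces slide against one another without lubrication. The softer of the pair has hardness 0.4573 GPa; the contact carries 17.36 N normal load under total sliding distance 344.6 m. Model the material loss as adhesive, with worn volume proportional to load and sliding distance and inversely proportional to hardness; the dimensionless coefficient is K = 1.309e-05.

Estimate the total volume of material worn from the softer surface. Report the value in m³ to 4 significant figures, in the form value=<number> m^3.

value=1.712e-10 m^3

All working math keeps full precision; the intermediates are shown rounded. Rounded once at the end to four significant figures.
Convert: Hardness H = 0.4573 GPa = 4.573e+08 Pa.
In SI base units: W = 17.36 N, H = 4.573e+08 Pa, K = 1.309e-05.
Archard relation: V = K·W·L/H = 1.309e-05 · 17.36 · 344.6 / 4.573e+08 = 1.712e-10 m³.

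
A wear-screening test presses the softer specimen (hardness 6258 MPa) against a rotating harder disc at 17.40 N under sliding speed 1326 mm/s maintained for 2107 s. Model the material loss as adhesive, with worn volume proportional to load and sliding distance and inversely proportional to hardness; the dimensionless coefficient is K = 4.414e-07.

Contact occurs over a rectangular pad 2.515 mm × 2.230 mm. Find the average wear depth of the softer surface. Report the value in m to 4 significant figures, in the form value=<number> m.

The computation holds exact precision — intermediates are printed rounded, and one last rounding: 4 significant figures.
Sliding speed v = 1326 mm/s = 1.326 m/s. Total distance L = v·t = 1.326 m/s × 2107 s = 2794 m.
Hardness H = 6258 MPa = 6.258e+09 Pa.
Pad sides 2.515 mm × 2.230 mm = 0.002515 m × 0.002230 m. Contact area A = 0.002515 m × 0.002230 m = 5.608e-06 m².
Restated in SI base units: W = 17.40 N, H = 6.258e+09 Pa, K = 4.414e-07.
Apply Archard: V = K·W·L/H = 4.414e-07 · 17.40 · 2794 / 6.258e+09 = 3.429e-12 m³.
Mean wear depth h = V/A = 3.429e-12 / 5.608e-06 = 6.114e-07 m.

value=6.114e-07 m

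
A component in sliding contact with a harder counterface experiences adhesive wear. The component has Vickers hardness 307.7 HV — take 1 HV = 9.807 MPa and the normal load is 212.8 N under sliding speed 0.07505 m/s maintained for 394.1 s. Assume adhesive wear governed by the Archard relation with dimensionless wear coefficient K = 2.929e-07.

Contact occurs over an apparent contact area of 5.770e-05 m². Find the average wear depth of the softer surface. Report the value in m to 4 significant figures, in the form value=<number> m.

value=1.059e-08 m

Shown intermediates are rounded — all arithmetic carries exact precision. Rounded once at the end: four significant digits.
Convert: Distance covered L = v·t = 0.07505 m/s × 394.1 s = 29.58 m.
Convert: Hardness H = 307.7 HV × 9.807 MPa/HV = 3018 MPa = 3.018e+09 Pa.
Working in SI base units: W = 212.8 N, H = 3.018e+09 Pa, K = 2.929e-07.
Archard relation: V = K·W·L/H = 2.929e-07 · 212.8 · 29.58 / 3.018e+09 = 6.109e-13 m³.
Mean depth h = V/A = 6.109e-13 / 5.770e-05 = 1.059e-08 m.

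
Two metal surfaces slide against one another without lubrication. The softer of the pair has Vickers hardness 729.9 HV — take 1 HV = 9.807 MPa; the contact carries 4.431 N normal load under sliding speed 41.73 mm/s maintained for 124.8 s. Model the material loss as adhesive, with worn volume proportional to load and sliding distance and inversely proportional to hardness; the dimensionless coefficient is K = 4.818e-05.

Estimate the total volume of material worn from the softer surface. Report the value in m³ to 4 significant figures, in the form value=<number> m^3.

Printed values are rounded — every step carries full precision, and rounded just once to four significant digits.
Sliding speed v = 41.73 mm/s = 0.04173 m/s. Distance covered L = v·t = 0.04173 m/s × 124.8 s = 5.208 m.
Hardness H = 729.9 HV × 9.807 MPa/HV = 7158 MPa = 7.158e+09 Pa.
Collected in SI base units: W = 4.431 N, H = 7.158e+09 Pa, K = 4.818e-05.
By Archard's law, V = K·W·L/H = 4.818e-05 · 4.431 · 5.208 / 7.158e+09 = 1.553e-13 m³.

value=1.553e-13 m^3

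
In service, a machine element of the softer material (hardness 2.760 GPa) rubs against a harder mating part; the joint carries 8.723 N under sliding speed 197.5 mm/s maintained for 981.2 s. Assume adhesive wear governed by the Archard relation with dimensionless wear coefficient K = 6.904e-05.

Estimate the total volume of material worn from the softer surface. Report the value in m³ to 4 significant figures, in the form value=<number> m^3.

value=4.228e-11 m^3

All working math runs at full float precision, and intermediate values are shown rounded. Rounded just once to four significant figures.
Sliding speed v = 197.5 mm/s = 0.1975 m/s. The distance L = v·t = 0.1975 m/s × 981.2 s = 193.8 m.
Hardness H = 2.760 GPa = 2.760e+09 Pa.
In SI base units, W = 8.723 N, H = 2.760e+09 Pa, K = 6.904e-05.
Volume removed: V = K·W·L/H = 6.904e-05 · 8.723 · 193.8 / 2.760e+09 = 4.228e-11 m³.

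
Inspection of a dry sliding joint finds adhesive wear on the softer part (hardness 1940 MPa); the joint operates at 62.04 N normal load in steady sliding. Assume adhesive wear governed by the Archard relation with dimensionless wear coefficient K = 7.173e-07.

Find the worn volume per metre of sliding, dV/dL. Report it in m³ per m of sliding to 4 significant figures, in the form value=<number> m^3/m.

value=2.294e-14 m^3/m

Each operation maintains exact precision — the intermediates are printed rounded; rounded once at the end to four significant figures.
Convert: Hardness H = 1940 MPa = 1.940e+09 Pa.
Expressed in SI base units: W = 62.04 N, H = 1.940e+09 Pa, K = 7.173e-07.
Rate of wear dV/dL = K·W/H — distance-free: 7.173e-07 · 62.04 / 1.940e+09 = 2.294e-14 m³/m.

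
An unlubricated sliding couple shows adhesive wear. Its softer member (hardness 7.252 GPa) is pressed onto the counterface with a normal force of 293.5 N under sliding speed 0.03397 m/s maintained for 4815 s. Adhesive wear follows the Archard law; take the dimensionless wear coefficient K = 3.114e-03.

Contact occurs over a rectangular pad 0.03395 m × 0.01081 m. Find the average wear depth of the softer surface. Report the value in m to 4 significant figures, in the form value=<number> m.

value=5.617e-05 m

Displayed values are rounded, and all working math keeps full precision, and one last rounding to four significant digits.
Convert: Path length L = v·t = 0.03397 m/s × 4815 s = 163.6 m.
Convert: Hardness H = 7.252 GPa = 7.252e+09 Pa.
Convert: Contact area A = 0.03395 m × 0.01081 m = 3.670e-04 m².
SI base units throughout: W = 293.5 N, H = 7.252e+09 Pa, K = 3.114e-03.
By Archard's law, V = K·W·L/H = 3.114e-03 · 293.5 · 163.6 / 7.252e+09 = 2.061e-08 m³.
Mean depth h = V/A = 2.061e-08 / 3.670e-04 = 5.617e-05 m.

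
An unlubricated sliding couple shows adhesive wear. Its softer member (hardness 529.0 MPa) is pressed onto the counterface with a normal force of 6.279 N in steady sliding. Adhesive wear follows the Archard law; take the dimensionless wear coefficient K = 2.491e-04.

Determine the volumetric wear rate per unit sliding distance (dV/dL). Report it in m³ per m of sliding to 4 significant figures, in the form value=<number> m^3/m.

The intermediates are printed rounded — each operation keeps full precision, and a lone final rounding: 4 significant figures.
Hardness H = 529.0 MPa = 5.290e+08 Pa.
Collected in SI base units: W = 6.279 N, H = 5.290e+08 Pa, K = 2.491e-04.
Rate of wear dV/dL = K·W/H (no L dependence): 2.491e-04 · 6.279 / 5.290e+08 = 2.957e-12 m³/m.

value=2.957e-12 m^3/m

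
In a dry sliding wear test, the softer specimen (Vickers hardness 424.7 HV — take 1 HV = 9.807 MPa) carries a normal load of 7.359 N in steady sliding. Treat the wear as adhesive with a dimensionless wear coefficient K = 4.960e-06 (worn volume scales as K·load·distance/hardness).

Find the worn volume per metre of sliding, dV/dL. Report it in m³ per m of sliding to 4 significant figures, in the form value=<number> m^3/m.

Intermediate values are printed rounded — all arithmetic holds exact precision, and a single final rounding: four significant digits.
Hardness H = 424.7 HV × 9.807 MPa/HV = 4165 MPa = 4.165e+09 Pa.
As SI base values: W = 7.359 N, H = 4.165e+09 Pa, K = 4.960e-06.
Rate of wear dV/dL = K·W/H, so: 4.960e-06 · 7.359 / 4.165e+09 = 8.764e-15 m³/m.

value=8.764e-15 m^3/m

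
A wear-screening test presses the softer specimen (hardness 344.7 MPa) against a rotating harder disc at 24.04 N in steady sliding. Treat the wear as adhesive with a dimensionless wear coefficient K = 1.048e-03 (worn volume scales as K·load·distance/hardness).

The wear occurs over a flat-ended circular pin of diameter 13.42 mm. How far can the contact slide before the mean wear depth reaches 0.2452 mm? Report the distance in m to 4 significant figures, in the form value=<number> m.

Printed values are rounded — the computation carries full float precision. Rounded once at the end to 4 significant digits.
Hardness H = 344.7 MPa = 3.447e+08 Pa.
Pin diameter d = 13.42 mm = 0.01342 m. Contact area A = π·d²/4 = π·(0.01342 m)²/4 = 1.414e-04 m².
Depth limit h_lim = 0.2452 mm = 2.452e-04 m.
Expressed in SI base units: W = 24.04 N, H = 3.447e+08 Pa, K = 1.048e-03.
Wearable volume V_lim = h_lim·A = 2.452e-04 · 1.414e-04 = 3.468e-08 m³.
So the life L = V_lim·H/(K·W) = 3.468e-08 · 3.447e+08 / (1.048e-03 · 24.04) = 474.5 m.

value=474.5 m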